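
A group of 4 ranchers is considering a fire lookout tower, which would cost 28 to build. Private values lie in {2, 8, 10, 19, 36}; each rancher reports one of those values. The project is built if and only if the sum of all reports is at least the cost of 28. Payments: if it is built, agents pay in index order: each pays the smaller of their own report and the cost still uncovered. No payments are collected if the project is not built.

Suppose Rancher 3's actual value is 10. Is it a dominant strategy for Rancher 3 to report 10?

No

Consider the case where Rancher 1 reports 2, Rancher 2 reports 2 and Rancher 4 reports 19.
Truthful report 10: project built, pays 10, utility 10 - 10 = 0.
Report 8 instead: project built, pays 8, utility 10 - 8 = 2.
Since 2 > 0, reporting 8 is strictly better here, so truthful reporting is not dominant.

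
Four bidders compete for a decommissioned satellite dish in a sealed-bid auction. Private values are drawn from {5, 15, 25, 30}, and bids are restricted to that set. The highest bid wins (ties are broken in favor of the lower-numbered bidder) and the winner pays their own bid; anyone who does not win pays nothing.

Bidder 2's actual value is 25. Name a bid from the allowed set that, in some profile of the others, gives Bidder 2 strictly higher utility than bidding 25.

15

Suppose Bidder 1 bids 5, Bidder 3 bids 5 and Bidder 4 bids 5.
Bid 25: wins, pays 25, utility 25 - 25 = 0.
Bid 15: wins, pays 15, utility 25 - 15 = 10.
So bidding 15 beats truth here (10 > 0).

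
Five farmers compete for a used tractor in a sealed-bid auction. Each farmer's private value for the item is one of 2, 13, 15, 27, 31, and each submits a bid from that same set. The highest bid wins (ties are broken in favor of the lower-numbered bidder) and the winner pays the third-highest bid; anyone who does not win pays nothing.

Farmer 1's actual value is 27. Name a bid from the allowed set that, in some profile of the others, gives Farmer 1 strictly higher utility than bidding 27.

31

Suppose Farmer 2 bids 2, Farmer 3 bids 2, Farmer 4 bids 2 and Farmer 5 bids 31.
Bid 27: loses, pays 0, utility 0.
Bid 31: wins, pays 2, utility 27 - 2 = 25.
So bidding 31 beats truth here (25 > 0).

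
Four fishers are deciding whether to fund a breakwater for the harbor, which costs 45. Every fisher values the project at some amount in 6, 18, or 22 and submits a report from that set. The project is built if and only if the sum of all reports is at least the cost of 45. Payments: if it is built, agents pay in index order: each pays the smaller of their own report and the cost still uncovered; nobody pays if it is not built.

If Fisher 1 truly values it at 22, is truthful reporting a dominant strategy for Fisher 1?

No

Consider the case where Fisher 2 reports 6, Fisher 3 reports 6 and Fisher 4 reports 18.
Truthful report 22: project built, pays 22, utility 22 - 22 = 0.
Report 18 instead: project built, pays 18, utility 22 - 18 = 4.
Since 4 > 0, reporting 18 is strictly better here, so truthful reporting is not dominant.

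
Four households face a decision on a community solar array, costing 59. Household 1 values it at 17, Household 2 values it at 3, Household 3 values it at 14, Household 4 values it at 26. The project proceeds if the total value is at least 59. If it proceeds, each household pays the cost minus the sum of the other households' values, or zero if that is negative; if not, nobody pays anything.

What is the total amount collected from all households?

Total value 60 ≥ cost 59, so it is built.
Household 1: others sum to 43; max(0, 59 - 43) = 16.
Household 2: others sum to 57; max(0, 59 - 57) = 2.
Household 3: others sum to 46; max(0, 59 - 46) = 13.
Household 4: others sum to 34; max(0, 59 - 34) = 25.
Total collected = 16 + 2 + 13 + 25 = 56.

56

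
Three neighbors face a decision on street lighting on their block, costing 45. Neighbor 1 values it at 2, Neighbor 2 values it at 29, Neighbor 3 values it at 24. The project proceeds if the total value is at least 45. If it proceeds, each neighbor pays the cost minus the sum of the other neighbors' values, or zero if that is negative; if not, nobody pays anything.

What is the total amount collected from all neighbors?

Total value 55 ≥ cost 45, so it is built.
Neighbor 1: others sum to 53; max(0, 45 - 53) = 0.
Neighbor 2: others sum to 26; max(0, 45 - 26) = 19.
Neighbor 3: others sum to 31; max(0, 45 - 31) = 14.
Total collected = 0 + 19 + 14 = 33.

33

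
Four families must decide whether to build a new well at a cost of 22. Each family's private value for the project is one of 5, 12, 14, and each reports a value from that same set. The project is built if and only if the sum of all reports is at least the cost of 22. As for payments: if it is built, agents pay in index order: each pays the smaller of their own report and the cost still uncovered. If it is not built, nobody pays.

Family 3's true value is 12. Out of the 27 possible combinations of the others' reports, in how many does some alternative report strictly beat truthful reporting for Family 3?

2

Others report (5, 5, 12): truth gives 0; report 5 gives 7 > 0. Violating.
Others report (5, 5, 14): truth gives 0; report 5 gives 7 > 0. Violating.
Others report (5, 5, 5): truth gives 0; no alternative beats it.
Others report (5, 12, 5): truth gives 7; no alternative beats it.
(Checking all 27 profiles: 2 have a profitable deviation, 25 do not.)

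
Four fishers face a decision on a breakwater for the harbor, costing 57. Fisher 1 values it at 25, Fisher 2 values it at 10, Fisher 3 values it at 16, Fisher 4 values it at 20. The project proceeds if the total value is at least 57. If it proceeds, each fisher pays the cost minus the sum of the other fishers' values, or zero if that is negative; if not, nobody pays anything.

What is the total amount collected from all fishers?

Total value 71 ≥ cost 57, so it is built.
Fisher 1: others sum to 46; max(0, 57 - 46) = 11.
Fisher 2: others sum to 61; max(0, 57 - 61) = 0.
Fisher 3: others sum to 55; max(0, 57 - 55) = 2.
Fisher 4: others sum to 51; max(0, 57 - 51) = 6.
Total collected = 11 + 0 + 2 + 6 = 19.

19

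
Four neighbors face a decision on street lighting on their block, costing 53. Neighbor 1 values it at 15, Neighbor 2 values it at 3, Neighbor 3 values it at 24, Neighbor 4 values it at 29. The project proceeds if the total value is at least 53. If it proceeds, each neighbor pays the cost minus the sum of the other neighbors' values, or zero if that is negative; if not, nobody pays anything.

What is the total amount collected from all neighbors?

Total value 71 ≥ cost 53, so it is built.
Neighbor 1: others sum to 56; max(0, 53 - 56) = 0.
Neighbor 2: others sum to 68; max(0, 53 - 68) = 0.
Neighbor 3: others sum to 47; max(0, 53 - 47) = 6.
Neighbor 4: others sum to 42; max(0, 53 - 42) = 11.
Total collected = 0 + 0 + 6 + 11 = 17.

17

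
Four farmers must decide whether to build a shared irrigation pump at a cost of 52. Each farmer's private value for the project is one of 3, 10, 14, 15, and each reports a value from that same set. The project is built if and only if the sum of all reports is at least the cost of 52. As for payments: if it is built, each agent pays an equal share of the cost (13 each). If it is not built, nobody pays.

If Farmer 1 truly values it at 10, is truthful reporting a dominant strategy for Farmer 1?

Consider the case where Farmer 2 reports 14, Farmer 3 reports 14 and Farmer 4 reports 14.
Truthful report 10: project built, pays 13, utility 10 - 13 = -3.
Report 3 instead: project not built, utility 0.
Since 0 > -3, reporting 3 is strictly better here, so truthful reporting is not dominant.

No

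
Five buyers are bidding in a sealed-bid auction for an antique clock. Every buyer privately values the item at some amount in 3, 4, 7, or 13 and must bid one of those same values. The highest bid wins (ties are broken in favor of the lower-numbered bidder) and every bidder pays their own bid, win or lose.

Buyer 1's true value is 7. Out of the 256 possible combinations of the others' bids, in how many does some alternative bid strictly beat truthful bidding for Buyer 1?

Others bid (3, 3, 3, 3): truth gives 0; bid 3 gives 4 > 0. Violating.
Others bid (3, 3, 3, 4): truth gives 0; bid 4 gives 3 > 0. Violating.
Others bid (3, 3, 3, 13): truth gives -7; bid 3 gives -3 > -7. Violating.
Others bid (3, 3, 4, 3): truth gives 0; bid 4 gives 3 > 0. Violating.
Others bid (3, 3, 3, 7): truth gives 0; no alternative beats it.
Others bid (3, 3, 4, 7): truth gives 0; no alternative beats it.
(Checking all 256 profiles: 191 have a profitable deviation, 65 do not.)

191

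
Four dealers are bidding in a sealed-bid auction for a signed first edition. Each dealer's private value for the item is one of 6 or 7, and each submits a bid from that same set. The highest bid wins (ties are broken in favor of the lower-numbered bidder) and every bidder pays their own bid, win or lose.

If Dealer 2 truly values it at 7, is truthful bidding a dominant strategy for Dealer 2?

Consider the case where Dealer 1 bids 7, Dealer 3 bids 6 and Dealer 4 bids 6.
Truthful bid 7: loses but pays 7, utility -7.
Bid 6 instead: loses but pays 6, utility -6.
Since -6 > -7, bidding 6 is strictly better here, so truthful bidding is not dominant.

No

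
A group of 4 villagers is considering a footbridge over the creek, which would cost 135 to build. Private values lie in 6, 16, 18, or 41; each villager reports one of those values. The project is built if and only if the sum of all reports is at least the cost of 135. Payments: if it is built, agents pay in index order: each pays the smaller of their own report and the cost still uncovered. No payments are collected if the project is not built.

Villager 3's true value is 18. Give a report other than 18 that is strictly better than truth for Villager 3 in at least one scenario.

Suppose Villager 1 reports 41, Villager 2 reports 41 and Villager 4 reports 41.
Report 18: project built, pays 18, utility 18 - 18 = 0.
Report 16: project built, pays 16, utility 18 - 16 = 2.
So reporting 16 beats truth here (2 > 0).

16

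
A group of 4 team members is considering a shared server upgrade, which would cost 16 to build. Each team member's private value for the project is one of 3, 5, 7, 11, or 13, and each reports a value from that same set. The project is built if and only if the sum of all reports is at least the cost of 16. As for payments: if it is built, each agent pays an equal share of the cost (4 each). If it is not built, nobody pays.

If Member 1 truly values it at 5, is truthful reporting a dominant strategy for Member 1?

Consider the case where Member 2 reports 3, Member 3 reports 3 and Member 4 reports 3.
Truthful report 5: project not built, utility 0.
Report 7 instead: project built, pays 4, utility 5 - 4 = 1.
Since 1 > 0, reporting 7 is strictly better here, so truthful reporting is not dominant.

No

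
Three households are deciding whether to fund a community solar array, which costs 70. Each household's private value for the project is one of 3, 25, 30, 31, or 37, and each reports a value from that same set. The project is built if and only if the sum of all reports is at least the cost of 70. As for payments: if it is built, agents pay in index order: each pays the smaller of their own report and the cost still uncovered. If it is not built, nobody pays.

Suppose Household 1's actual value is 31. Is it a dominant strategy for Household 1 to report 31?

No

Consider the case where Household 2 reports 3 and Household 3 reports 37.
Truthful report 31: project built, pays 31, utility 31 - 31 = 0.
Report 30 instead: project built, pays 30, utility 31 - 30 = 1.
Since 1 > 0, reporting 30 is strictly better here, so truthful reporting is not dominant.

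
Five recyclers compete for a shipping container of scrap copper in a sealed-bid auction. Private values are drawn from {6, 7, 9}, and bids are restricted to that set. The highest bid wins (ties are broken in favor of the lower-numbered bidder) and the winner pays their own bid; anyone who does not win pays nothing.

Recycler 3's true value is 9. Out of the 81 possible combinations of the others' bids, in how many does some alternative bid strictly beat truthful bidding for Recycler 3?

4

Others bid (6, 6, 6, 6): truth gives 0; bid 7 gives 2 > 0. Violating.
Others bid (6, 6, 6, 7): truth gives 0; bid 7 gives 2 > 0. Violating.
Others bid (6, 6, 7, 6): truth gives 0; bid 7 gives 2 > 0. Violating.
Others bid (6, 6, 7, 7): truth gives 0; bid 7 gives 2 > 0. Violating.
Others bid (6, 6, 6, 9): truth gives 0; no alternative beats it.
Others bid (6, 6, 7, 9): truth gives 0; no alternative beats it.
(Checking all 81 profiles: 4 have a profitable deviation, 77 do not.)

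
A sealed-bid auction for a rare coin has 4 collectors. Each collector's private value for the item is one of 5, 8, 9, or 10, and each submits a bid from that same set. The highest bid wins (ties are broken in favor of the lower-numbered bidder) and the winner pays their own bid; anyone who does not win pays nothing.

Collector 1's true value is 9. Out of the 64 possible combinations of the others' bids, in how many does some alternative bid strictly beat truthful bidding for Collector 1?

Others bid (5, 5, 5): truth gives 0; bid 5 gives 4 > 0. Violating.
Others bid (5, 5, 8): truth gives 0; bid 8 gives 1 > 0. Violating.
Others bid (5, 8, 5): truth gives 0; bid 8 gives 1 > 0. Violating.
Others bid (5, 8, 8): truth gives 0; bid 8 gives 1 > 0. Violating.
Others bid (5, 5, 9): truth gives 0; no alternative beats it.
Others bid (5, 5, 10): truth gives 0; no alternative beats it.
(Checking all 64 profiles: 8 have a profitable deviation, 56 do not.)

8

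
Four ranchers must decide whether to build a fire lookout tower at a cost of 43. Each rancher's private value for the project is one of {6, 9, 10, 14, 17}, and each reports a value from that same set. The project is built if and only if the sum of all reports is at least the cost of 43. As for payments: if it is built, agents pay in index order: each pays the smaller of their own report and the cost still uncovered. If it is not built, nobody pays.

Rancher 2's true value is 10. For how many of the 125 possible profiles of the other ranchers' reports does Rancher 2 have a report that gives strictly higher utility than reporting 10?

Others report (6, 14, 14): truth gives 0; report 9 gives 1 > 0. Violating.
Others report (6, 14, 17): truth gives 0; report 6 gives 4 > 0. Violating.
Others report (6, 17, 14): truth gives 0; report 6 gives 4 > 0. Violating.
Others report (6, 17, 17): truth gives 0; report 6 gives 4 > 0. Violating.
Others report (6, 6, 6): truth gives 0; no alternative beats it.
Others report (6, 6, 9): truth gives 0; no alternative beats it.
(Checking all 125 profiles: 59 have a profitable deviation, 66 do not.)

59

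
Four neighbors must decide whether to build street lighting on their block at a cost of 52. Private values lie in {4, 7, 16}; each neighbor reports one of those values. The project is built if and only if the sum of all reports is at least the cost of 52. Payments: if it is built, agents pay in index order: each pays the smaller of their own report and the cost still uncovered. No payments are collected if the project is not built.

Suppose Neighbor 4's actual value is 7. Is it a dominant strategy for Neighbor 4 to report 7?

Check each profile of the others' reports and compare truth against every alternative report.
Others report (16, 16, 16): truth gives 3, best alternative gives 3.
Others report (4, 4, 4): truth gives 0, best alternative gives 0.
Others report (4, 4, 7): truth gives 0, best alternative gives 0.
Others report (4, 4, 16): truth gives 0, best alternative gives 0.
Others report (4, 7, 4): truth gives 0, best alternative gives 0.
Others report (4, 7, 7): truth gives 0, best alternative gives 0.
(Remaining 21 profiles checked similarly; truth is weakly best in each.)
In every case the truthful report is at least as good as any alternative, so it is a dominant strategy.

Yes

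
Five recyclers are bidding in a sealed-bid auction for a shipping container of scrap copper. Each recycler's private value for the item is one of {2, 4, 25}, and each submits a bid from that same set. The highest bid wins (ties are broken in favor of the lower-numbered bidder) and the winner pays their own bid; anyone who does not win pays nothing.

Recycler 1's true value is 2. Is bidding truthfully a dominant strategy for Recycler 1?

Check each profile of the others' bids and compare truth against every alternative bid.
Others bid (2, 2, 2, 2): truth gives 0, best alternative gives -2.
Others bid (2, 2, 2, 4): truth gives 0, best alternative gives -2.
Others bid (2, 2, 4, 2): truth gives 0, best alternative gives -2.
Others bid (2, 2, 4, 4): truth gives 0, best alternative gives -2.
Others bid (2, 4, 2, 2): truth gives 0, best alternative gives -2.
Others bid (2, 4, 2, 4): truth gives 0, best alternative gives -2.
(Remaining 75 profiles checked similarly; truth is weakly best in each.)
In every case the truthful bid is at least as good as any alternative, so it is a dominant strategy.

Yes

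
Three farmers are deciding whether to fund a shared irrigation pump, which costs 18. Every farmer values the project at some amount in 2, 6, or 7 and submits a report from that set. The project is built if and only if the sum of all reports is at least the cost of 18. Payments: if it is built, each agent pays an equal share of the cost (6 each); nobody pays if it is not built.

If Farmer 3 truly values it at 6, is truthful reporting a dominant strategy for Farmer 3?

Yes

Check each profile of the others' reports and compare truth against every alternative report.
Others report (2, 2): truth gives 0, best alternative gives 0.
Others report (2, 6): truth gives 0, best alternative gives 0.
Others report (2, 7): truth gives 0, best alternative gives 0.
Others report (6, 2): truth gives 0, best alternative gives 0.
Others report (6, 6): truth gives 0, best alternative gives 0.
Others report (6, 7): truth gives 0, best alternative gives 0.
(Remaining 3 profiles checked similarly; truth is weakly best in each.)
In every case the truthful report is at least as good as any alternative, so it is a dominant strategy.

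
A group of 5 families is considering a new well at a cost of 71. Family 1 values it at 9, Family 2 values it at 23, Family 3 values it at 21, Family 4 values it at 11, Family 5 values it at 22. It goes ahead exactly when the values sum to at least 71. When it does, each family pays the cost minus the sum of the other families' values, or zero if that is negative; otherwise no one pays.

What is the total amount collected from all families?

Total value 86 ≥ cost 71, so it is built.
Family 1: others sum to 77; max(0, 71 - 77) = 0.
Family 2: others sum to 63; max(0, 71 - 63) = 8.
Family 3: others sum to 65; max(0, 71 - 65) = 6.
Family 4: others sum to 75; max(0, 71 - 75) = 0.
Family 5: others sum to 64; max(0, 71 - 64) = 7.
Total collected = 0 + 8 + 6 + 0 + 7 = 21.

21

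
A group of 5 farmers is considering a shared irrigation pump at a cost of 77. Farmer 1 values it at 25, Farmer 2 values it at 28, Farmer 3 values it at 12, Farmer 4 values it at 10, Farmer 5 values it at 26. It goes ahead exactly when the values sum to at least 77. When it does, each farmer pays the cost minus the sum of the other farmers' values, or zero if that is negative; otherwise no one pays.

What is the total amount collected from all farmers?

7

Total value 101 ≥ cost 77, so it is built.
Farmer 1: others sum to 76; max(0, 77 - 76) = 1.
Farmer 2: others sum to 73; max(0, 77 - 73) = 4.
Farmer 3: others sum to 89; max(0, 77 - 89) = 0.
Farmer 4: others sum to 91; max(0, 77 - 91) = 0.
Farmer 5: others sum to 75; max(0, 77 - 75) = 2.
Total collected = 1 + 4 + 0 + 0 + 2 = 7.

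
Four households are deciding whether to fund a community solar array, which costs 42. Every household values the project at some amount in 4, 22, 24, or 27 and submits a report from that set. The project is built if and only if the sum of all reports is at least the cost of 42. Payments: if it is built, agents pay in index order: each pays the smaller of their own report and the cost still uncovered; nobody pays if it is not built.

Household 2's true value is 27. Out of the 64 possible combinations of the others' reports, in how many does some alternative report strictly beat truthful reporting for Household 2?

60

Others report (4, 4, 22): truth gives 0; report 22 gives 5 > 0. Violating.
Others report (4, 4, 24): truth gives 0; report 22 gives 5 > 0. Violating.
Others report (4, 4, 27): truth gives 0; report 22 gives 5 > 0. Violating.
Others report (4, 22, 4): truth gives 0; report 22 gives 5 > 0. Violating.
Others report (4, 4, 4): truth gives 0; no alternative beats it.
Others report (22, 4, 4): truth gives 7; no alternative beats it.
(Checking all 64 profiles: 60 have a profitable deviation, 4 do not.)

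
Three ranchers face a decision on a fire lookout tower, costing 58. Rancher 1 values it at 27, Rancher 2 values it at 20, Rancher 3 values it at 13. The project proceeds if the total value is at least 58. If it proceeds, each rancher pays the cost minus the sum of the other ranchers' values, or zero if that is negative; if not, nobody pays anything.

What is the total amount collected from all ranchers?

54

Total value 60 ≥ cost 58, so it is built.
Rancher 1: others sum to 33; max(0, 58 - 33) = 25.
Rancher 2: others sum to 40; max(0, 58 - 40) = 18.
Rancher 3: others sum to 47; max(0, 58 - 47) = 11.
Total collected = 25 + 18 + 11 = 54.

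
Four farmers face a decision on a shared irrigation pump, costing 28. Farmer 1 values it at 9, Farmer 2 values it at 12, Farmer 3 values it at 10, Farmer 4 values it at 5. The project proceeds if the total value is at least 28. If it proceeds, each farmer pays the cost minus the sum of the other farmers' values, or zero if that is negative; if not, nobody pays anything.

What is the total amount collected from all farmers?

7

Total value 36 ≥ cost 28, so it is built.
Farmer 1: others sum to 27; max(0, 28 - 27) = 1.
Farmer 2: others sum to 24; max(0, 28 - 24) = 4.
Farmer 3: others sum to 26; max(0, 28 - 26) = 2.
Farmer 4: others sum to 31; max(0, 28 - 31) = 0.
Total collected = 1 + 4 + 2 + 0 = 7.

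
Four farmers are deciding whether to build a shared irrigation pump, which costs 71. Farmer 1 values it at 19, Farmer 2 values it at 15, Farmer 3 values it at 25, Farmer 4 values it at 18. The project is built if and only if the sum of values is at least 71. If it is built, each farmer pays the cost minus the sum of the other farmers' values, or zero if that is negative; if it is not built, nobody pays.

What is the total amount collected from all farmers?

Total value 77 ≥ cost 71, so it is built.
Farmer 1: others sum to 58; max(0, 71 - 58) = 13.
Farmer 2: others sum to 62; max(0, 71 - 62) = 9.
Farmer 3: others sum to 52; max(0, 71 - 52) = 19.
Farmer 4: others sum to 59; max(0, 71 - 59) = 12.
Total collected = 13 + 9 + 19 + 12 = 53.

53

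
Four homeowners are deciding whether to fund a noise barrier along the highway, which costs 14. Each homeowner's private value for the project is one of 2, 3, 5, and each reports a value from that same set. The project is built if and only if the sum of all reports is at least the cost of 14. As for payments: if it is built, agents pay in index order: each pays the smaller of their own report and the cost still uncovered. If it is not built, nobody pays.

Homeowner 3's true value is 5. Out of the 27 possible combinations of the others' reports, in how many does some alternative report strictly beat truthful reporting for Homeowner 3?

10

Others report (2, 5, 5): truth gives 0; report 2 gives 3 > 0. Violating.
Others report (3, 3, 5): truth gives 0; report 3 gives 2 > 0. Violating.
Others report (3, 5, 3): truth gives 0; report 3 gives 2 > 0. Violating.
Others report (3, 5, 5): truth gives 0; report 2 gives 3 > 0. Violating.
Others report (2, 2, 2): truth gives 0; no alternative beats it.
Others report (2, 2, 3): truth gives 0; no alternative beats it.
(Checking all 27 profiles: 10 have a profitable deviation, 17 do not.)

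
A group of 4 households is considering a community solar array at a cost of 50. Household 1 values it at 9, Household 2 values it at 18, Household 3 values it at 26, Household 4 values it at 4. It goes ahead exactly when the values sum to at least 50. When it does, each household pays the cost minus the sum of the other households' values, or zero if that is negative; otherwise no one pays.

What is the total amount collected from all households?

Total value 57 ≥ cost 50, so it is built.
Household 1: others sum to 48; max(0, 50 - 48) = 2.
Household 2: others sum to 39; max(0, 50 - 39) = 11.
Household 3: others sum to 31; max(0, 50 - 31) = 19.
Household 4: others sum to 53; max(0, 50 - 53) = 0.
Total collected = 2 + 11 + 19 + 0 = 32.

32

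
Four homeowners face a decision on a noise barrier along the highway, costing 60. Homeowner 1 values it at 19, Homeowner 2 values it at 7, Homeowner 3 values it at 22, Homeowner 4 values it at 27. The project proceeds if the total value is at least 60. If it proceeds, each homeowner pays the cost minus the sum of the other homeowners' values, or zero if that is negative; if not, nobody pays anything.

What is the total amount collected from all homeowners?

23

Total value 75 ≥ cost 60, so it is built.
Homeowner 1: others sum to 56; max(0, 60 - 56) = 4.
Homeowner 2: others sum to 68; max(0, 60 - 68) = 0.
Homeowner 3: others sum to 53; max(0, 60 - 53) = 7.
Homeowner 4: others sum to 48; max(0, 60 - 48) = 12.
Total collected = 4 + 0 + 7 + 12 = 23.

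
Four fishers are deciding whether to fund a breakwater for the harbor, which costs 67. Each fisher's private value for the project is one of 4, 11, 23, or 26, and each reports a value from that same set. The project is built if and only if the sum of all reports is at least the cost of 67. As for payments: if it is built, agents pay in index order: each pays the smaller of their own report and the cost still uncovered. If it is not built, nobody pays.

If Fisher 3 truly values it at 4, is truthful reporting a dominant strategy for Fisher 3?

Check each profile of the others' reports and compare truth against every alternative report.
Others report (4, 26, 26): truth gives 0, best alternative gives -7.
Others report (11, 23, 23): truth gives 0, best alternative gives -7.
Others report (11, 23, 26): truth gives 0, best alternative gives -7.
Others report (11, 26, 23): truth gives 0, best alternative gives -7.
Others report (11, 26, 26): truth gives 0, best alternative gives -7.
Others report (23, 11, 23): truth gives 0, best alternative gives -7.
(Remaining 58 profiles checked similarly; truth is weakly best in each.)
In every case the truthful report is at least as good as any alternative, so it is a dominant strategy.

Yes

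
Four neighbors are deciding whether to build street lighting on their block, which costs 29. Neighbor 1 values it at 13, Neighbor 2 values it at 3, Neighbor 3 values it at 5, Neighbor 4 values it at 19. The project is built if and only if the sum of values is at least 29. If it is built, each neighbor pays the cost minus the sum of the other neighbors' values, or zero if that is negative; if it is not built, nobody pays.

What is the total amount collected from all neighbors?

Total value 40 ≥ cost 29, so it is built.
Neighbor 1: others sum to 27; max(0, 29 - 27) = 2.
Neighbor 2: others sum to 37; max(0, 29 - 37) = 0.
Neighbor 3: others sum to 35; max(0, 29 - 35) = 0.
Neighbor 4: others sum to 21; max(0, 29 - 21) = 8.
Total collected = 2 + 0 + 0 + 8 = 10.

10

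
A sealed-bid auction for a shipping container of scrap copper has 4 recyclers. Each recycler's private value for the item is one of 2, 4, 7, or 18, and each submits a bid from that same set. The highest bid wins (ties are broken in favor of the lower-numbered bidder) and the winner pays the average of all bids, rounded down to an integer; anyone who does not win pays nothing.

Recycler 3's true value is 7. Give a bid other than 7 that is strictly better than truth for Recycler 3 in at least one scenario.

Suppose Recycler 1 bids 2, Recycler 2 bids 2 and Recycler 4 bids 2.
Bid 7: wins, pays 3, utility 7 - 3 = 4.
Bid 4: wins, pays 2, utility 7 - 2 = 5.
So bidding 4 beats truth here (5 > 4).

4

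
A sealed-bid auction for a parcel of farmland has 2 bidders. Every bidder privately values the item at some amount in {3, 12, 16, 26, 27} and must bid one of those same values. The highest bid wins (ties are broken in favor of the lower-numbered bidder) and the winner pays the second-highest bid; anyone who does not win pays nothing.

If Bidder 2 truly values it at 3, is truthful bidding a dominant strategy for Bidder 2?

Check each profile of the others' bids and compare truth against every alternative bid.
Others bid (3): truth gives 0, best alternative gives 0.
Others bid (12): truth gives 0, best alternative gives 0.
Others bid (16): truth gives 0, best alternative gives 0.
Others bid (26): truth gives 0, best alternative gives 0.
Others bid (27): truth gives 0, best alternative gives 0.
In every case the truthful bid is at least as good as any alternative, so it is a dominant strategy.

Yes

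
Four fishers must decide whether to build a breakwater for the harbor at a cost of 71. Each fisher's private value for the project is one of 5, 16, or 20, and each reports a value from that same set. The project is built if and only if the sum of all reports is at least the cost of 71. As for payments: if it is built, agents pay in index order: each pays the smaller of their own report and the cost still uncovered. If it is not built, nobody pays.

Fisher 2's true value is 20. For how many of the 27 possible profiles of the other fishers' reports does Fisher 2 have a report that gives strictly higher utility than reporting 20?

Others report (16, 20, 20): truth gives 0; report 16 gives 4 > 0. Violating.
Others report (20, 16, 20): truth gives 0; report 16 gives 4 > 0. Violating.
Others report (20, 20, 16): truth gives 0; report 16 gives 4 > 0. Violating.
Others report (20, 20, 20): truth gives 0; report 16 gives 4 > 0. Violating.
Others report (5, 5, 5): truth gives 0; no alternative beats it.
Others report (5, 5, 16): truth gives 0; no alternative beats it.
(Checking all 27 profiles: 4 have a profitable deviation, 23 do not.)

4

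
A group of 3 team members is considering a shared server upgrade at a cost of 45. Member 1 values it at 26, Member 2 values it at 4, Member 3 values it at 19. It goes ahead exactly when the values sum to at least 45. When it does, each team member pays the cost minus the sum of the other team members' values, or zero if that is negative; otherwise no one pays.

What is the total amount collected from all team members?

37

Total value 49 ≥ cost 45, so it is built.
Member 1: others sum to 23; max(0, 45 - 23) = 22.
Member 2: others sum to 45; max(0, 45 - 45) = 0.
Member 3: others sum to 30; max(0, 45 - 30) = 15.
Total collected = 22 + 0 + 15 = 37.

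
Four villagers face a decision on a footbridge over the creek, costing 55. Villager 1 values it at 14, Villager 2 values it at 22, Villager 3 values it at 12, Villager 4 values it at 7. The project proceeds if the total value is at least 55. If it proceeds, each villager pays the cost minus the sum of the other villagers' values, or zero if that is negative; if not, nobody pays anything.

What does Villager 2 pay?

22

Total value 55 ≥ cost 55, so the project is built.
The other villagers' values sum to 33.
Cost minus that sum is 55 - 33 = 22.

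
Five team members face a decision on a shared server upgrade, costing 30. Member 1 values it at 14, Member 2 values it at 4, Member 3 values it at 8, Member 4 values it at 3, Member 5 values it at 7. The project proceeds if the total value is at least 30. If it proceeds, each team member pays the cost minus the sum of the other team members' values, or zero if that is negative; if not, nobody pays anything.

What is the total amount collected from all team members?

Total value 36 ≥ cost 30, so it is built.
Member 1: others sum to 22; max(0, 30 - 22) = 8.
Member 2: others sum to 32; max(0, 30 - 32) = 0.
Member 3: others sum to 28; max(0, 30 - 28) = 2.
Member 4: others sum to 33; max(0, 30 - 33) = 0.
Member 5: others sum to 29; max(0, 30 - 29) = 1.
Total collected = 8 + 0 + 2 + 0 + 1 = 11.

11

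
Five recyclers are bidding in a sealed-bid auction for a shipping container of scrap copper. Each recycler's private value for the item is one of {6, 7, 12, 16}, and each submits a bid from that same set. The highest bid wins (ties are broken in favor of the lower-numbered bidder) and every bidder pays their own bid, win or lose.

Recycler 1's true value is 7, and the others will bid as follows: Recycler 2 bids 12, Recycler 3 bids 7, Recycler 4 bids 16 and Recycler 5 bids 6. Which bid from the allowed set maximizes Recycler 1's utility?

6

Bid 6: loses but pays 6, utility -6.
Bid 7: loses but pays 7, utility -7.
Bid 12: loses but pays 12, utility -12.
Bid 16: wins, pays 16, utility 7 - 16 = -9.
The best choice is 6 with utility -6.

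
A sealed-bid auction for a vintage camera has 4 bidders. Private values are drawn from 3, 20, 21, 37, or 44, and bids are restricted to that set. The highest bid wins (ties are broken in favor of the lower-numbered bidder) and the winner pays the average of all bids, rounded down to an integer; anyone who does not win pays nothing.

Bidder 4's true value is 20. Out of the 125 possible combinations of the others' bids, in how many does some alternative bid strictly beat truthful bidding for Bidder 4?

9

Others bid (3, 3, 20): truth gives 0; bid 21 gives 9 > 0. Violating.
Others bid (3, 3, 21): truth gives 0; bid 37 gives 4 > 0. Violating.
Others bid (3, 20, 3): truth gives 0; bid 21 gives 9 > 0. Violating.
Others bid (3, 20, 20): truth gives 0; bid 21 gives 4 > 0. Violating.
Others bid (3, 3, 3): truth gives 13; no alternative beats it.
Others bid (3, 3, 37): truth gives 0; no alternative beats it.
(Checking all 125 profiles: 9 have a profitable deviation, 116 do not.)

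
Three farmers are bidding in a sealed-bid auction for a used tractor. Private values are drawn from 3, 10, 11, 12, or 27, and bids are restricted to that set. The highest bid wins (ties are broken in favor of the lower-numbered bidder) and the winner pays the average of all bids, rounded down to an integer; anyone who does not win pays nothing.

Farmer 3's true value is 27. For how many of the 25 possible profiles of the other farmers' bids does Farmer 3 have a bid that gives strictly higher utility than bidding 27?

9

Others bid (3, 3): truth gives 16; bid 10 gives 22 > 16. Violating.
Others bid (3, 10): truth gives 14; bid 11 gives 19 > 14. Violating.
Others bid (3, 11): truth gives 14; bid 12 gives 19 > 14. Violating.
Others bid (10, 3): truth gives 14; bid 11 gives 19 > 14. Violating.
Others bid (3, 12): truth gives 13; no alternative beats it.
Others bid (3, 27): truth gives 0; no alternative beats it.
(Checking all 25 profiles: 9 have a profitable deviation, 16 do not.)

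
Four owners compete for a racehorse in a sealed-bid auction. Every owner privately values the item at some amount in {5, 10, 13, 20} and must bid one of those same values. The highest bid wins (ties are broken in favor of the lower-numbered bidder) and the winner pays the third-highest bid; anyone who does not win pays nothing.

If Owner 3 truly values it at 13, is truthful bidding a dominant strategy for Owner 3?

No

Consider the case where Owner 1 bids 5, Owner 2 bids 5 and Owner 4 bids 20.
Truthful bid 13: loses, pays 0, utility 0.
Bid 20 instead: wins, pays 5, utility 13 - 5 = 8.
Since 8 > 0, bidding 20 is strictly better here, so truthful bidding is not dominant.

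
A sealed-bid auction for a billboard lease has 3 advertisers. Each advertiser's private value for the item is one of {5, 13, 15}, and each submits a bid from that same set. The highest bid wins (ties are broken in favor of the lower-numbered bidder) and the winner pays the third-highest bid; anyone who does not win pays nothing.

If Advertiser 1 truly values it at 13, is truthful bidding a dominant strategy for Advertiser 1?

Consider the case where Advertiser 2 bids 5 and Advertiser 3 bids 15.
Truthful bid 13: loses, pays 0, utility 0.
Bid 15 instead: wins, pays 5, utility 13 - 5 = 8.
Since 8 > 0, bidding 15 is strictly better here, so truthful bidding is not dominant.

No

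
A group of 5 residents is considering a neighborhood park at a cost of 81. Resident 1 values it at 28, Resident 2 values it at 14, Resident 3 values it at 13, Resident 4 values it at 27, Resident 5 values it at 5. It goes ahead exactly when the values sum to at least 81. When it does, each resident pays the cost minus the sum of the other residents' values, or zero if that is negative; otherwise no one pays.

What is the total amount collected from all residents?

Total value 87 ≥ cost 81, so it is built.
Resident 1: others sum to 59; max(0, 81 - 59) = 22.
Resident 2: others sum to 73; max(0, 81 - 73) = 8.
Resident 3: others sum to 74; max(0, 81 - 74) = 7.
Resident 4: others sum to 60; max(0, 81 - 60) = 21.
Resident 5: others sum to 82; max(0, 81 - 82) = 0.
Total collected = 22 + 8 + 7 + 21 + 0 = 58.

58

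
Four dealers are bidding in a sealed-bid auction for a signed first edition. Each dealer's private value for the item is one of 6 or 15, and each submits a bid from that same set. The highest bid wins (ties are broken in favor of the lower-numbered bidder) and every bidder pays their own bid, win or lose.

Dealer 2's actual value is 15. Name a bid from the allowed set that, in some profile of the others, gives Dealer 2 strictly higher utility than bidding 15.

Suppose Dealer 1 bids 15, Dealer 3 bids 6 and Dealer 4 bids 6.
Bid 15: loses but pays 15, utility -15.
Bid 6: loses but pays 6, utility -6.
So bidding 6 beats truth here (-6 > -15).

6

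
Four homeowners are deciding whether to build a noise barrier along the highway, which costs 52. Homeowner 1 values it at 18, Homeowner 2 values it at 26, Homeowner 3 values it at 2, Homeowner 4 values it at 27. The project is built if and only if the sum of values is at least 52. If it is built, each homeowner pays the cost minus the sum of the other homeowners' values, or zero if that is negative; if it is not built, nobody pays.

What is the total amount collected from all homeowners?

11

Total value 73 ≥ cost 52, so it is built.
Homeowner 1: others sum to 55; max(0, 52 - 55) = 0.
Homeowner 2: others sum to 47; max(0, 52 - 47) = 5.
Homeowner 3: others sum to 71; max(0, 52 - 71) = 0.
Homeowner 4: others sum to 46; max(0, 52 - 46) = 6.
Total collected = 0 + 5 + 0 + 6 = 11.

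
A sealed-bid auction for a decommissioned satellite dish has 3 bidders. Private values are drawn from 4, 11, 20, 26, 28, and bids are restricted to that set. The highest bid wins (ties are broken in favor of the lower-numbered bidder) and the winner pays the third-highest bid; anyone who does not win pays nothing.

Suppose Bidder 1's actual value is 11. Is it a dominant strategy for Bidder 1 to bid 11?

Consider the case where Bidder 2 bids 4 and Bidder 3 bids 20.
Truthful bid 11: loses, pays 0, utility 0.
Bid 20 instead: wins, pays 4, utility 11 - 4 = 7.
Since 7 > 0, bidding 20 is strictly better here, so truthful bidding is not dominant.

No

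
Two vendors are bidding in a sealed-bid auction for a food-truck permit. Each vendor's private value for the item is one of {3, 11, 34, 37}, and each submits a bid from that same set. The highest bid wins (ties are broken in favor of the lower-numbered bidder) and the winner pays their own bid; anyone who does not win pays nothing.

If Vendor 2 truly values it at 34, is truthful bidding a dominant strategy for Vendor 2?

Consider the case where Vendor 1 bids 3.
Truthful bid 34: wins, pays 34, utility 34 - 34 = 0.
Bid 11 instead: wins, pays 11, utility 34 - 11 = 23.
Since 23 > 0, bidding 11 is strictly better here, so truthful bidding is not dominant.

No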